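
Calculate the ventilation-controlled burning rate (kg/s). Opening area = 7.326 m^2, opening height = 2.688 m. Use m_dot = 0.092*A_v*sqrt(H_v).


sqrt(H_v) = 1.6395
m_dot = 0.092 * 7.326 * 1.6395 = 1.1050 kg/s

1.1050 kg/s


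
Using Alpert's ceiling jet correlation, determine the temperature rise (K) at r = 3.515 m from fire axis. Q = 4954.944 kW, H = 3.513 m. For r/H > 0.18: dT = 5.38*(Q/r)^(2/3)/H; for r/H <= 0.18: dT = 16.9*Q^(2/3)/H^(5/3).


r/H = 3.515 / 3.513 = 1.0006
r/H > 0.18, so dT = 5.38*(Q/r)^(2/3)/H
Q/r = 1409.7
(Q/r)^(2/3) = 125.72
dT = 5.38 * 125.72 / 3.513 = 192.54 K

192.54 K


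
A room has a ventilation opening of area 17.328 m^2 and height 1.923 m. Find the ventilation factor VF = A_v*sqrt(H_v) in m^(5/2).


sqrt(H_v) = 1.3867
VF = 17.328 * 1.3867 = 24.029 m^(5/2)

24.029 m^(5/2)


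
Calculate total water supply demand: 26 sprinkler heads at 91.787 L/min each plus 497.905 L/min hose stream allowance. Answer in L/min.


Sprinkler demand = 26 * 91.787 = 2386.462 L/min
Total = 2386.462 + 497.905 = 2884.367 L/min

2884.367 L/min


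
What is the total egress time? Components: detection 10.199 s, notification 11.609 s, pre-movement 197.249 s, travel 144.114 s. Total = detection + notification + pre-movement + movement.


Total = 10.199 + 11.609 + 197.249 + 144.114 = 363.171 s

363.171 s


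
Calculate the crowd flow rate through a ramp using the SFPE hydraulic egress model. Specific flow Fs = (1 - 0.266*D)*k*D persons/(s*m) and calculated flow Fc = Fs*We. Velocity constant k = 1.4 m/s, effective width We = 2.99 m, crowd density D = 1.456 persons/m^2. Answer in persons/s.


1 - 0.266*D = 1 - 0.266*1.456 = 0.61270
Fs = 0.61270 * 1.4 * 1.456 = 1.2489 persons/(s*m)
Fc = 1.2489 * 2.99 = 3.7343 persons/s

3.7343 persons/s


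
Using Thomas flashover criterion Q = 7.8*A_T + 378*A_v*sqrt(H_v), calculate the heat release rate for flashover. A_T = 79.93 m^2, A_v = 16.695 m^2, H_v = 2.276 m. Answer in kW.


7.8*A_T = 623.454
sqrt(H_v) = 1.5086
378*A_v*sqrt(H_v) = 9520.6
Q = 623.454 + 9520.6 = 10144 kW

10144 kW


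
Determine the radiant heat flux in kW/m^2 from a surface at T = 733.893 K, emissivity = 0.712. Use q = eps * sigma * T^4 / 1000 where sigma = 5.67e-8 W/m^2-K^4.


T^4 = 2.9009e+11
q = 0.712 * 5.67e-8 * 2.9009e+11 / 1000 = 11.711 kW/m^2

11.711 kW/m^2


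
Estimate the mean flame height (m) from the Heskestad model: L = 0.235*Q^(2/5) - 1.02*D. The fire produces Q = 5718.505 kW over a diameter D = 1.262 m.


Q^(2/5) = 31.836
0.235 * Q^(2/5) = 7.4814
1.02 * D = 1.2872
L = 6.1941 m

6.1941 m


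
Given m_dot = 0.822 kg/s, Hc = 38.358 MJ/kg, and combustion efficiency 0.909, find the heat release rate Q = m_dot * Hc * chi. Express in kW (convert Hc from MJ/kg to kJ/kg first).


Hc = 38.358 MJ/kg = 38.358 * 1000 kJ/kg = 38358 kJ/kg
Q = 0.822 kg/s * 38358 kJ/kg * 0.909 = 28661 kW

28661 kW


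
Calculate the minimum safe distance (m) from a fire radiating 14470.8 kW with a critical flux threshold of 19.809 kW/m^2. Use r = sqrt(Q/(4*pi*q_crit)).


4*pi*q_crit = 248.93
Q/(4*pi*q_crit) = 58.133
r = sqrt(58.133) = 7.6245 m

7.6245 m


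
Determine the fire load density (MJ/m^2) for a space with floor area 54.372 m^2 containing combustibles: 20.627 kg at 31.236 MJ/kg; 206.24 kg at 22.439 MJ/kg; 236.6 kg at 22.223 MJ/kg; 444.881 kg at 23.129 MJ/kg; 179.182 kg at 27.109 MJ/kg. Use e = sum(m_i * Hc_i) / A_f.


Total energy = 20.627*31.236 + 206.24*22.439 + 236.6*22.223 + 444.881*23.129 + 179.182*27.109
= 644.3050 + 4627.819 + 5257.962 + 10289.65 + 4857.445
= 25677.18 MJ
e = 25677.18 / 54.372 = 472.25 MJ/m^2

472.25 MJ/m^2


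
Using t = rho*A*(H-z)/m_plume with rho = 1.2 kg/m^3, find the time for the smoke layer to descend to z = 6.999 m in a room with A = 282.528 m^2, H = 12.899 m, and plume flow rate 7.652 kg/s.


H - z = 5.9 m
t = 1.2 * 282.528 * 5.9 / 7.652 = 261.41 s

261.41 s


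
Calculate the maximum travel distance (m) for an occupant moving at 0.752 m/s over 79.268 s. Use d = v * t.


d = 0.752 * 79.268 = 59.610 m

59.610 m


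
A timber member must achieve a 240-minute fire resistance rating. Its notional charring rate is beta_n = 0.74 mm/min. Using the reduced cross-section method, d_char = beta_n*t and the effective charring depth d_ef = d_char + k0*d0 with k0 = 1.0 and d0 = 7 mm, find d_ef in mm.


d_char = 0.74 * 240 = 177.6 mm
d_ef = 177.6 + 1.0*7 = 184.6 mm

184.6 mm


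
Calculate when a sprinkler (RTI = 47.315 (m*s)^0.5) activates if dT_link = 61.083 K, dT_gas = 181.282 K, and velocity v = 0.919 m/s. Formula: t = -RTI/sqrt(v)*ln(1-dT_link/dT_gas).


dT_link/dT_gas = 0.33695
ln(1 - 0.33695) = -0.41091
t = -47.315 / sqrt(0.919) * -0.41091 = 20.281 s

20.281 s


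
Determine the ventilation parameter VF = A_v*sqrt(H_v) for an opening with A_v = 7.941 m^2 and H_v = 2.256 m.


sqrt(H_v) = 1.5020
VF = 7.941 * 1.5020 = 11.927 m^(5/2)

11.927 m^(5/2)


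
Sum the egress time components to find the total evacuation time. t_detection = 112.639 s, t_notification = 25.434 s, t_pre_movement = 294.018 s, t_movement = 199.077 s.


Total = 112.639 + 25.434 + 294.018 + 199.077 = 631.168 s

631.168 s


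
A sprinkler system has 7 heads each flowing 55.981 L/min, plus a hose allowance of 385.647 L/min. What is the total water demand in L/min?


Sprinkler demand = 7 * 55.981 = 391.867 L/min
Total = 391.867 + 385.647 = 777.514 L/min

777.514 L/min


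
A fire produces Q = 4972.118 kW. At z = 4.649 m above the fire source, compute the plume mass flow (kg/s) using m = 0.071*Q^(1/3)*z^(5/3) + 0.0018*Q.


Q^(1/3) = 17.068
z^(5/3) = 12.950
First term = 0.071 * 17.068 * 12.950 = 15.693
Second term = 0.0018 * 4972.118 = 8.9498
m = 24.643 kg/s

24.643 kg/s


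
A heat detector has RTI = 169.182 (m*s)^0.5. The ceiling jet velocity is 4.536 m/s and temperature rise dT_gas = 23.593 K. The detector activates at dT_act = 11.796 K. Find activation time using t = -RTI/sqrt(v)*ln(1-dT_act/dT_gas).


dT_act/dT_gas = 0.49998
ln(1 - 0.49998) = -0.69310
t = -169.182 / sqrt(4.536) * -0.69310 = 55.058 s

55.058 s


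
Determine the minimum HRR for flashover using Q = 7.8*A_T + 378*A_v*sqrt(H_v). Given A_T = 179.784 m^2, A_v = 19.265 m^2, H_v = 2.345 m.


7.8*A_T = 1402.3
sqrt(H_v) = 1.5313
378*A_v*sqrt(H_v) = 11151
Q = 1402.3 + 11151 = 12554 kW

12554 kW


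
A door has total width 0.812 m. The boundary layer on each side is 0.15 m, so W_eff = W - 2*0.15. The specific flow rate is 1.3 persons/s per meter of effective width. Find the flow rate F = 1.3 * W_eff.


W_eff = 0.812 - 0.30 = 0.512 m
F = 1.3 * 0.512 = 0.66560 persons/s

0.66560 persons/s


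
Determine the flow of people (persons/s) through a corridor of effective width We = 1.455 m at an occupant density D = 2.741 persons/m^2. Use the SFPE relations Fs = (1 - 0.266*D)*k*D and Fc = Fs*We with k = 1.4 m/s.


1 - 0.266*D = 1 - 0.266*2.741 = 0.27089
Fs = 0.27089 * 1.4 * 2.741 = 1.0395 persons/(s*m)
Fc = 1.0395 * 1.455 = 1.5125 persons/s

1.5125 persons/s


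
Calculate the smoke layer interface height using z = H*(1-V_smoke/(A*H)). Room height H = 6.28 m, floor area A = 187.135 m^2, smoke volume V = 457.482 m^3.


V/(A*H) = 0.38928
1 - 0.38928 = 0.61072
z = 6.28 * 0.61072 = 3.8353 m

3.8353 m


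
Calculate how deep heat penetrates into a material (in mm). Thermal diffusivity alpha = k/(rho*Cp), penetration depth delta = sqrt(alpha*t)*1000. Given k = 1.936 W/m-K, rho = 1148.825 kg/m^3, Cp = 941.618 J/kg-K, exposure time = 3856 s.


alpha = 1.936 / (1148.825 * 941.618) = 1.7897e-06 m^2/s
alpha * t = 0.0069010
delta = sqrt(0.0069010) * 1000 = 83.072 mm

83.072 mm


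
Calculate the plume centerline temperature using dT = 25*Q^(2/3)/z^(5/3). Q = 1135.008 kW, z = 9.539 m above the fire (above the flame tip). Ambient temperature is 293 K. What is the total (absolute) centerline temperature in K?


Q^(2/3) = 108.81
z^(5/3) = 42.905
dT = 25 * 108.81 / 42.905 = 63.402 K
T = 293 + 63.402 = 356.40 K

356.40 K


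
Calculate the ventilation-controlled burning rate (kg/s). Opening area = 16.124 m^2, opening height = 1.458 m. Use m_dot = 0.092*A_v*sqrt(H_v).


sqrt(H_v) = 1.2075
m_dot = 0.092 * 16.124 * 1.2075 = 1.7912 kg/s

1.7912 kg/s


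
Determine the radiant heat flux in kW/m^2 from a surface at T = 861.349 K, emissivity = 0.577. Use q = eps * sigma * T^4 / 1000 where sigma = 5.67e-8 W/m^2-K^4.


T^4 = 5.5045e+11
q = 0.577 * 5.67e-8 * 5.5045e+11 / 1000 = 18.008 kW/m^2

18.008 kW/m^2


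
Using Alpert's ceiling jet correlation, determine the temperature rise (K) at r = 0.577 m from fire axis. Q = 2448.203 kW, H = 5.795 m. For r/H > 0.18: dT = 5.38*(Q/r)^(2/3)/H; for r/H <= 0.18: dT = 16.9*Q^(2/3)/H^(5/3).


r/H = 0.577 / 5.795 = 0.099569
r/H <= 0.18, so dT = 16.9*Q^(2/3)/H^(5/3)
Q^(2/3) = 181.65
H^(5/3) = 18.696
dT = 16.9 * 181.65 / 18.696 = 164.20 K

164.20 K


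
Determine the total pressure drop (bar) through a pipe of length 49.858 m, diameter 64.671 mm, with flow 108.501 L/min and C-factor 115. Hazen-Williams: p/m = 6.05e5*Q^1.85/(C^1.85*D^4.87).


Q^1.85 = 5828.4
C^1.85 = 6490.7
D^4.87 = 6.5789e+08
p/m = 0.00082577 bar/m
p_total = 0.00082577 * 49.858 = 0.041171 bar

0.041171 bar


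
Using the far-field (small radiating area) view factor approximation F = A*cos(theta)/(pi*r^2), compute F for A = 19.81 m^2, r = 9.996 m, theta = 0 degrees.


cos(0 deg) = 1
pi*r^2 = 313.91
F = 19.81 * 1 / 313.91 = 0.063108

0.063108


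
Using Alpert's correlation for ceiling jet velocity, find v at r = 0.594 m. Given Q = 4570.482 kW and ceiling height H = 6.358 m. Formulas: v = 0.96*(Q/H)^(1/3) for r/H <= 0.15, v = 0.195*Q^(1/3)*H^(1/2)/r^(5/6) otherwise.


r/H = 0.594 / 6.358 = 0.093426
r/H <= 0.15, so v = 0.96*(Q/H)^(1/3)
Q/H = 718.86
(Q/H)^(1/3) = 8.9581
v = 0.96 * 8.9581 = 8.5997 m/s

8.5997 m/s


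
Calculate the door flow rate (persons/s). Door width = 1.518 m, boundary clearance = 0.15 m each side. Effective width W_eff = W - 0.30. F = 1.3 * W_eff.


W_eff = 1.518 - 0.30 = 1.218 m
F = 1.3 * 1.218 = 1.5834 persons/s

1.5834 persons/s


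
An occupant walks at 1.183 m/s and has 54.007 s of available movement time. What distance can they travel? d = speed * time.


d = 1.183 * 54.007 = 63.890 m

63.890 m


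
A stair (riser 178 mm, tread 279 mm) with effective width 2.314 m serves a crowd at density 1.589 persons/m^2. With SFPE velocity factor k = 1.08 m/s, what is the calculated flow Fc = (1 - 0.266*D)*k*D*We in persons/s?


1 - 0.266*D = 1 - 0.266*1.589 = 0.57733
Fs = 0.57733 * 1.08 * 1.589 = 0.99076 persons/(s*m)
Fc = 0.99076 * 2.314 = 2.2926 persons/s

2.2926 persons/s


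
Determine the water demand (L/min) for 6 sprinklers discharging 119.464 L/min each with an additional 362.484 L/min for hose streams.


Sprinkler demand = 6 * 119.464 = 716.784 L/min
Total = 716.784 + 362.484 = 1079.268 L/min

1079.268 L/min


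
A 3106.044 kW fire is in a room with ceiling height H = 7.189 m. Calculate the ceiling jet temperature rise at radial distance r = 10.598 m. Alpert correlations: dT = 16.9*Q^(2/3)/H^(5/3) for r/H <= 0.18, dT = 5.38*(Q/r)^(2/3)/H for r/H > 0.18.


r/H = 10.598 / 7.189 = 1.4742
r/H > 0.18, so dT = 5.38*(Q/r)^(2/3)/H
Q/r = 293.08
(Q/r)^(2/3) = 44.122
dT = 5.38 * 44.122 / 7.189 = 33.019 K

33.019 K


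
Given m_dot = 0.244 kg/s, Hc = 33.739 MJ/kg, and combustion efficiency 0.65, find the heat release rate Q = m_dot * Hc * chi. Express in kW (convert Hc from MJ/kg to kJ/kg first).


Hc = 33.739 MJ/kg = 33.739 * 1000 kJ/kg = 33739 kJ/kg
Q = 0.244 kg/s * 33739 kJ/kg * 0.65 = 5351.0 kW

5351.0 kW


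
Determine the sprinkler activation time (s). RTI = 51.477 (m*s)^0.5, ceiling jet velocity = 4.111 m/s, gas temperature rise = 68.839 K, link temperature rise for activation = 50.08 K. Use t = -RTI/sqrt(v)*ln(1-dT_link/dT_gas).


dT_link/dT_gas = 0.72749
ln(1 - 0.72749) = -1.3001
t = -51.477 / sqrt(4.111) * -1.3001 = 33.008 s

33.008 s


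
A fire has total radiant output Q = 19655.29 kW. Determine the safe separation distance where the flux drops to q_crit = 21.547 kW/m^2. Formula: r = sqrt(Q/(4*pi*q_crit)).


4*pi*q_crit = 270.77
Q/(4*pi*q_crit) = 72.591
r = sqrt(72.591) = 8.5200 m

8.5200 m


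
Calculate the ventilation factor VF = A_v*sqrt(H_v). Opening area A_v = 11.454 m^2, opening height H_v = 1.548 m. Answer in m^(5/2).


sqrt(H_v) = 1.2442
VF = 11.454 * 1.2442 = 14.251 m^(5/2)

14.251 m^(5/2)


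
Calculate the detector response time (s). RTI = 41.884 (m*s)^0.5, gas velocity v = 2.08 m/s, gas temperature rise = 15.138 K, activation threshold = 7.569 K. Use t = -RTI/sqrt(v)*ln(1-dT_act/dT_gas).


dT_act/dT_gas = 0.5
ln(1 - 0.5) = -0.69315
t = -41.884 / sqrt(2.08) * -0.69315 = 20.130 s

20.130 s


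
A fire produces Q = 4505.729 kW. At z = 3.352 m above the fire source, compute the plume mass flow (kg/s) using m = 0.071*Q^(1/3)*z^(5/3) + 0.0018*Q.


Q^(1/3) = 16.517
z^(5/3) = 7.5077
First term = 0.071 * 16.517 * 7.5077 = 8.8041
Second term = 0.0018 * 4505.729 = 8.1103
m = 16.914 kg/s

16.914 kg/s


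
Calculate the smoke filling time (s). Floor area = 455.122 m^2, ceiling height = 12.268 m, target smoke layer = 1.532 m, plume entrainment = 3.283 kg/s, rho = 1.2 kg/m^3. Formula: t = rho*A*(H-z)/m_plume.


H - z = 10.736 m
t = 1.2 * 455.122 * 10.736 / 3.283 = 1786.0 s

1786.0 s


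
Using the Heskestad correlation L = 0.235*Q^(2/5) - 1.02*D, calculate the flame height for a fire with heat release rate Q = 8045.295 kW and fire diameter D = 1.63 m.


Q^(2/5) = 36.494
0.235 * Q^(2/5) = 8.5760
1.02 * D = 1.6626
L = 6.9134 m

6.9134 m


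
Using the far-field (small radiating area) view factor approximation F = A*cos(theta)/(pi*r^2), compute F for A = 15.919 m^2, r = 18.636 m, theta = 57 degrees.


cos(57 deg) = 0.54464
pi*r^2 = 1091.1
F = 15.919 * 0.54464 / 1091.1 = 0.0079464

0.0079464


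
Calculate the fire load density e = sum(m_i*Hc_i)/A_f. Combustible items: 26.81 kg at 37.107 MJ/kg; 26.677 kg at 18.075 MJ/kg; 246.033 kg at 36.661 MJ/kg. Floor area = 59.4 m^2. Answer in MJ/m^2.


Total energy = 26.81*37.107 + 26.677*18.075 + 246.033*36.661
= 994.8387 + 482.1868 + 9019.816
= 10496.84 MJ
e = 10496.84 / 59.4 = 176.71 MJ/m^2

176.71 MJ/m^2


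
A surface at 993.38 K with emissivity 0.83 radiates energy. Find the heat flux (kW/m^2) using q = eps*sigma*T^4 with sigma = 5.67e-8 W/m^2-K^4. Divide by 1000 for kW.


T^4 = 9.7378e+11
q = 0.83 * 5.67e-8 * 9.7378e+11 / 1000 = 45.827 kW/m^2

45.827 kW/m^2


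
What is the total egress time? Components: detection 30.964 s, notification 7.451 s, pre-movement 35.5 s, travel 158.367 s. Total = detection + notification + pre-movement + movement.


Total = 30.964 + 7.451 + 35.5 + 158.367 = 232.282 s

232.282 s


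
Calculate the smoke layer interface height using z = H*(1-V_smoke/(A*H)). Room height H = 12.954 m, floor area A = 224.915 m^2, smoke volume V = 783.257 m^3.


V/(A*H) = 0.26883
1 - 0.26883 = 0.73117
z = 12.954 * 0.73117 = 9.4715 m

9.4715 m


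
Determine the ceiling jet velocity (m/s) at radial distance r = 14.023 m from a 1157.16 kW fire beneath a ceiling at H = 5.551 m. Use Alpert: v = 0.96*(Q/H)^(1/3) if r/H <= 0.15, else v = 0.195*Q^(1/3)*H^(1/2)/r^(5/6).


r/H = 14.023 / 5.551 = 2.5262
r/H > 0.15, so v = 0.195*Q^(1/3)*H^(1/2)/r^(5/6)
Q^(1/3) = 10.499
H^(1/2) = 2.3561
r^(5/6) = 9.0303
v = 0.195 * 10.499 * 2.3561 / 9.0303 = 0.53413 m/s

0.53413 m/s


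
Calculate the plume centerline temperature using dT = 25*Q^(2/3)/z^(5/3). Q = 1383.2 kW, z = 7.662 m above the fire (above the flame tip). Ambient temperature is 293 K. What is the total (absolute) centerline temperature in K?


Q^(2/3) = 124.14
z^(5/3) = 29.779
dT = 25 * 124.14 / 29.779 = 104.22 K
T = 293 + 104.22 = 397.22 K

397.22 K


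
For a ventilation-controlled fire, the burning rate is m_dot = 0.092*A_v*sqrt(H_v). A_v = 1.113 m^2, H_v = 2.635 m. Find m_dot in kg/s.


sqrt(H_v) = 1.6233
m_dot = 0.092 * 1.113 * 1.6233 = 0.16622 kg/s

0.16622 kg/s


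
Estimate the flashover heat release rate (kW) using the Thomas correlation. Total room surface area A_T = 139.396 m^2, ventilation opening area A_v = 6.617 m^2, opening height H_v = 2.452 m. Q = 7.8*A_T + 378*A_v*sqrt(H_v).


7.8*A_T = 1087.3
sqrt(H_v) = 1.5659
378*A_v*sqrt(H_v) = 3916.6
Q = 1087.3 + 3916.6 = 5003.9 kW

5003.9 kW


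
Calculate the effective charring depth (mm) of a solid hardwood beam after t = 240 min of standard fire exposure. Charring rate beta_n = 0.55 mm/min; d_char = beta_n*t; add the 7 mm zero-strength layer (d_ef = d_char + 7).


d_char = 0.55 * 240 = 132 mm
d_ef = 132 + 1.0*7 = 139 mm

139 mm


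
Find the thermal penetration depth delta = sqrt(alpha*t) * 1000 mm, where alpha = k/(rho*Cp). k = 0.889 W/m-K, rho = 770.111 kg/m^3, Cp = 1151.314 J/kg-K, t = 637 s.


alpha = 0.889 / (770.111 * 1151.314) = 1.0027e-06 m^2/s
alpha * t = 0.00063870
delta = sqrt(0.00063870) * 1000 = 25.272 mm

25.272 mm


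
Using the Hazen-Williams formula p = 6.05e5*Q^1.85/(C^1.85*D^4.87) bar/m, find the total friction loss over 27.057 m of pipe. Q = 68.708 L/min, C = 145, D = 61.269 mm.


Q^1.85 = 2503.0
C^1.85 = 9966.2
D^4.87 = 5.0566e+08
p/m = 0.00030049 bar/m
p_total = 0.00030049 * 27.057 = 0.0081303 bar

0.0081303 bar


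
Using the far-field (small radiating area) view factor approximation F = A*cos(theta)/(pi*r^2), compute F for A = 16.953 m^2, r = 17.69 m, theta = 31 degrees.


cos(31 deg) = 0.85717
pi*r^2 = 983.12
F = 16.953 * 0.85717 / 983.12 = 0.014781

0.014781


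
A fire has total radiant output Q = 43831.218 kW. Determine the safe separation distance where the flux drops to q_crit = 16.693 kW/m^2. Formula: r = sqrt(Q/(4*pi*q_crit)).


4*pi*q_crit = 209.77
Q/(4*pi*q_crit) = 208.95
r = sqrt(208.95) = 14.455 m

14.455 m


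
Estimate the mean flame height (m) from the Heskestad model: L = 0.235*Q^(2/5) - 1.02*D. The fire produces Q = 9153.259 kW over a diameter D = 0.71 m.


Q^(2/5) = 38.426
0.235 * Q^(2/5) = 9.0302
1.02 * D = 0.72420
L = 8.3060 m

8.3060 m


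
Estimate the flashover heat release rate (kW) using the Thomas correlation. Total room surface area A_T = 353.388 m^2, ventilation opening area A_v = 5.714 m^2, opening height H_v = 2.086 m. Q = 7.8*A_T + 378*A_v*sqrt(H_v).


7.8*A_T = 2756.4
sqrt(H_v) = 1.4443
378*A_v*sqrt(H_v) = 3119.5
Q = 2756.4 + 3119.5 = 5876.0 kW

5876.0 kW


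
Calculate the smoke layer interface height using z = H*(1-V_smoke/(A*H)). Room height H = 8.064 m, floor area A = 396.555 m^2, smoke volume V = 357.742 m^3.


V/(A*H) = 0.11187
1 - 0.11187 = 0.88813
z = 8.064 * 0.88813 = 7.1619 m

7.1619 m


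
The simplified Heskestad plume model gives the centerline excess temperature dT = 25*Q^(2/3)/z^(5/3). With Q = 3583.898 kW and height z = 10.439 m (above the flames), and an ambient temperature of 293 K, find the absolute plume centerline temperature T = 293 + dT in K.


Q^(2/3) = 234.19
z^(5/3) = 49.861
dT = 25 * 234.19 / 49.861 = 117.42 K
T = 293 + 117.42 = 410.42 K

410.42 K


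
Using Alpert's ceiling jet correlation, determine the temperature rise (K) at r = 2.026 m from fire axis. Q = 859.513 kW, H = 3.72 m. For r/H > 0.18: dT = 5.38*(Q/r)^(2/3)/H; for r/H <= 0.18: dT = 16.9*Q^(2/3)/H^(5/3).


r/H = 2.026 / 3.72 = 0.54462
r/H > 0.18, so dT = 5.38*(Q/r)^(2/3)/H
Q/r = 424.24
(Q/r)^(2/3) = 56.460
dT = 5.38 * 56.460 / 3.72 = 81.655 K

81.655 K


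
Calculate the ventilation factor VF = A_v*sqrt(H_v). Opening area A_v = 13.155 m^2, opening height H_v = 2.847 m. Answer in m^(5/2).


sqrt(H_v) = 1.6873
VF = 13.155 * 1.6873 = 22.197 m^(5/2)

22.197 m^(5/2)


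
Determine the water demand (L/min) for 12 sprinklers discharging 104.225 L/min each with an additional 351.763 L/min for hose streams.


Sprinkler demand = 12 * 104.225 = 1250.7 L/min
Total = 1250.7 + 351.763 = 1602.463 L/min

1602.463 L/min


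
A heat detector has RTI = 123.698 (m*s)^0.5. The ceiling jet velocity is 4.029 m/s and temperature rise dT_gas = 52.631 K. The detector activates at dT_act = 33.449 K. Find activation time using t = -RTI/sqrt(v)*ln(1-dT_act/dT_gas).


dT_act/dT_gas = 0.63554
ln(1 - 0.63554) = -1.0093
t = -123.698 / sqrt(4.029) * -1.0093 = 62.201 s

62.201 s


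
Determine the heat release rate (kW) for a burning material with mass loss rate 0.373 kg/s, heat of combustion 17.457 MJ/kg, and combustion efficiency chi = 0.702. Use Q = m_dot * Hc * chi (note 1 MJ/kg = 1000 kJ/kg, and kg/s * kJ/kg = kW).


Hc = 17.457 MJ/kg = 17.457 * 1000 kJ/kg = 17457 kJ/kg
Q = 0.373 kg/s * 17457 kJ/kg * 0.702 = 4571.0 kW

4571.0 kW


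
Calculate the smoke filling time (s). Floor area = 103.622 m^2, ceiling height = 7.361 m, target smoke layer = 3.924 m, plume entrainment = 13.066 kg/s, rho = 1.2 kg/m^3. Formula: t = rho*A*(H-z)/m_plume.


H - z = 3.437 m
t = 1.2 * 103.622 * 3.437 / 13.066 = 32.709 s

32.709 s


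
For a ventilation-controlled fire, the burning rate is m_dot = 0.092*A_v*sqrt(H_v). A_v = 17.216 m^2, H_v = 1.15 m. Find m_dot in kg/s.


sqrt(H_v) = 1.0724
m_dot = 0.092 * 17.216 * 1.0724 = 1.6985 kg/s

1.6985 kg/s


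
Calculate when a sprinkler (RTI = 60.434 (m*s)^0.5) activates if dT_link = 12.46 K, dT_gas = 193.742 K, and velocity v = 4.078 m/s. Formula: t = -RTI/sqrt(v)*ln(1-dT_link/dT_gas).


dT_link/dT_gas = 0.064312
ln(1 - 0.064312) = -0.066474
t = -60.434 / sqrt(4.078) * -0.066474 = 1.9893 s

1.9893 s


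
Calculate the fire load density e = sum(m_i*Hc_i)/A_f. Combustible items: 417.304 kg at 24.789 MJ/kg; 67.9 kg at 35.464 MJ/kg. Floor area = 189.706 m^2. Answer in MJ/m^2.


Total energy = 417.304*24.789 + 67.9*35.464
= 10344.55 + 2408.006
= 12752.55 MJ
e = 12752.55 / 189.706 = 67.223 MJ/m^2

67.223 MJ/m^2


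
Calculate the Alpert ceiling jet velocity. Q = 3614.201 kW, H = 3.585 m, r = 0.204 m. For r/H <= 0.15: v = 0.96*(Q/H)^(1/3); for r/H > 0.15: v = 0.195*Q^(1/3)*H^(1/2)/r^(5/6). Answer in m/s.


r/H = 0.204 / 3.585 = 0.056904
r/H <= 0.15, so v = 0.96*(Q/H)^(1/3)
Q/H = 1008.1
(Q/H)^(1/3) = 10.027
v = 0.96 * 10.027 = 9.6260 m/s

9.6260 m/s


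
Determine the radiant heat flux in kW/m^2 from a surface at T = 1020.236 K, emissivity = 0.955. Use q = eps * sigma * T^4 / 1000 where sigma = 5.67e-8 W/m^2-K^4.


T^4 = 1.0834e+12
q = 0.955 * 5.67e-8 * 1.0834e+12 / 1000 = 58.666 kW/m^2

58.666 kW/m^2


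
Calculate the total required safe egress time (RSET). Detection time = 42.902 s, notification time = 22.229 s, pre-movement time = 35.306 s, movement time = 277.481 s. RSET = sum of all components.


Total = 42.902 + 22.229 + 35.306 + 277.481 = 377.918 s

377.918 s


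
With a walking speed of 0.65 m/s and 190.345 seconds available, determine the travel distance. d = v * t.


d = 0.65 * 190.345 = 123.72 m

123.72 m


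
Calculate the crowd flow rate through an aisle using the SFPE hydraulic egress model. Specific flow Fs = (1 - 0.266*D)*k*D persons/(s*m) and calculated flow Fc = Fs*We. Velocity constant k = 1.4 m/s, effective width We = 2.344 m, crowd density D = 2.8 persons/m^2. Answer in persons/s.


1 - 0.266*D = 1 - 0.266*2.8 = 0.25520
Fs = 0.25520 * 1.4 * 2.8 = 1.0004 persons/(s*m)
Fc = 1.0004 * 2.344 = 2.3449 persons/s

2.3449 persons/s


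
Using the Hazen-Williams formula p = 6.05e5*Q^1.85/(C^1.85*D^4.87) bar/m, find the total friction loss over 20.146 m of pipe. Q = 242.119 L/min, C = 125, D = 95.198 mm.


Q^1.85 = 25731
C^1.85 = 7573.3
D^4.87 = 4.3243e+09
p/m = 0.00047534 bar/m
p_total = 0.00047534 * 20.146 = 0.0095763 bar

0.0095763 bar


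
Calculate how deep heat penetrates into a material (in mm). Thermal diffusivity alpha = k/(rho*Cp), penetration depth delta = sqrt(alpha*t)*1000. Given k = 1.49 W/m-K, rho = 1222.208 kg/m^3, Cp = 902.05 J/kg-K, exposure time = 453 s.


alpha = 1.49 / (1222.208 * 902.05) = 1.3515e-06 m^2/s
alpha * t = 0.00061222
delta = sqrt(0.00061222) * 1000 = 24.743 mm

24.743 mm


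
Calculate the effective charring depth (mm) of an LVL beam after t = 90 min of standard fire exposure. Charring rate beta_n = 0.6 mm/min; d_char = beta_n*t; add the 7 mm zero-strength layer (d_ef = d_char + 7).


d_char = 0.6 * 90 = 54 mm
d_ef = 54 + 1.0*7 = 61 mm

61 mm


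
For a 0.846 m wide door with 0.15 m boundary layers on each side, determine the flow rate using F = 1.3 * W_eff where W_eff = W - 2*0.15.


W_eff = 0.846 - 0.30 = 0.546 m
F = 1.3 * 0.546 = 0.70980 persons/s

0.70980 persons/s


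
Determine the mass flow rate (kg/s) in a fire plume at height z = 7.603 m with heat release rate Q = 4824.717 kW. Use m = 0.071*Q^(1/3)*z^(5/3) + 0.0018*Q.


Q^(1/3) = 16.898
z^(5/3) = 29.397
First term = 0.071 * 16.898 * 29.397 = 35.269
Second term = 0.0018 * 4824.717 = 8.6845
m = 43.953 kg/s

43.953 kg/s


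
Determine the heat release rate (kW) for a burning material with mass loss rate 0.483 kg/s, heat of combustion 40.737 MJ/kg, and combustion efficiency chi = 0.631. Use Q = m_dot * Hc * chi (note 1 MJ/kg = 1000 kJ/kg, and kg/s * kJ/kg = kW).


Hc = 40.737 MJ/kg = 40.737 * 1000 kJ/kg = 40737 kJ/kg
Q = 0.483 kg/s * 40737 kJ/kg * 0.631 = 12416 kW

12416 kW


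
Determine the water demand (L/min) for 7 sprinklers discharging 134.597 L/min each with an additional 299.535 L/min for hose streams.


Sprinkler demand = 7 * 134.597 = 942.179 L/min
Total = 942.179 + 299.535 = 1241.714 L/min

1241.714 L/min


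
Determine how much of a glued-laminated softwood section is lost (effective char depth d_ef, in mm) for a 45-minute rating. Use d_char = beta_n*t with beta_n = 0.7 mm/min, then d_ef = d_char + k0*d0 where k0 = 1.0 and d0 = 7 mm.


d_char = 0.7 * 45 = 31.5 mm
d_ef = 31.5 + 1.0*7 = 38.5 mm

38.5 mm


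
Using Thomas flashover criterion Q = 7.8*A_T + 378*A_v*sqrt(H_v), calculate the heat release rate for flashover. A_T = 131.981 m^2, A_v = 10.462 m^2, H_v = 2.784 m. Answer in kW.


7.8*A_T = 1029.5
sqrt(H_v) = 1.6685
378*A_v*sqrt(H_v) = 6598.4
Q = 1029.5 + 6598.4 = 7627.9 kW

7627.9 kW


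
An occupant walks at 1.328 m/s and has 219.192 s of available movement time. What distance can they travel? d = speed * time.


d = 1.328 * 219.192 = 291.09 m

291.09 m


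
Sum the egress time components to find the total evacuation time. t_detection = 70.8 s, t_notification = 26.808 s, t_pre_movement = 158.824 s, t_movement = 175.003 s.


Total = 70.8 + 26.808 + 158.824 + 175.003 = 431.435 s

431.435 s


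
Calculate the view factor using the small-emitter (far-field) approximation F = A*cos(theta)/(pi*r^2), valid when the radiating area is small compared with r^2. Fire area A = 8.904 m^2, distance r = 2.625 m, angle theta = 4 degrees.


cos(4 deg) = 0.99756
pi*r^2 = 21.648
F = 8.904 * 0.99756 / 21.648 = 0.41032

0.41032


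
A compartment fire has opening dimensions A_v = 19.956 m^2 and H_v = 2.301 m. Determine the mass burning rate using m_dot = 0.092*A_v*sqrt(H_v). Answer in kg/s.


sqrt(H_v) = 1.5169
m_dot = 0.092 * 19.956 * 1.5169 = 2.7850 kg/s

2.7850 kg/s


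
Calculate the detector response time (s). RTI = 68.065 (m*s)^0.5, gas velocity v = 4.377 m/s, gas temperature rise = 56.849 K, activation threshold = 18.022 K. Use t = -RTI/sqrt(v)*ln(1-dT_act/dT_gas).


dT_act/dT_gas = 0.31702
ln(1 - 0.31702) = -0.38128
t = -68.065 / sqrt(4.377) * -0.38128 = 12.405 s

12.405 s


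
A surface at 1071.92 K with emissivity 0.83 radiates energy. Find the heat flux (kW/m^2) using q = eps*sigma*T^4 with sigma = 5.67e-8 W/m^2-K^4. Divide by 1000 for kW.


T^4 = 1.3202e+12
q = 0.83 * 5.67e-8 * 1.3202e+12 / 1000 = 62.131 kW/m^2

62.131 kW/m^2


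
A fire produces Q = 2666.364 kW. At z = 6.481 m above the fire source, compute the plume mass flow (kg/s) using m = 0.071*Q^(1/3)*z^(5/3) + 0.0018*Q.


Q^(1/3) = 13.867
z^(5/3) = 22.529
First term = 0.071 * 13.867 * 22.529 = 22.180
Second term = 0.0018 * 2666.364 = 4.7995
m = 26.980 kg/s

26.980 kg/s


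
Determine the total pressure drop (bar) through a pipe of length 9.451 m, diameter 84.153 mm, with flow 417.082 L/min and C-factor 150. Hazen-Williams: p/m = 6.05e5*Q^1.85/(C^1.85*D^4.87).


Q^1.85 = 70374
C^1.85 = 10611
D^4.87 = 2.3719e+09
p/m = 0.0016916 bar/m
p_total = 0.0016916 * 9.451 = 0.015988 bar

0.015988 bar


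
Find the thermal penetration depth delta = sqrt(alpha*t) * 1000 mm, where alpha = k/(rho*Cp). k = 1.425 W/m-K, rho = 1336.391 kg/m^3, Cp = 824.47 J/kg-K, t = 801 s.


alpha = 1.425 / (1336.391 * 824.47) = 1.2933e-06 m^2/s
alpha * t = 0.0010360
delta = sqrt(0.0010360) * 1000 = 32.186 mm

32.186 mm


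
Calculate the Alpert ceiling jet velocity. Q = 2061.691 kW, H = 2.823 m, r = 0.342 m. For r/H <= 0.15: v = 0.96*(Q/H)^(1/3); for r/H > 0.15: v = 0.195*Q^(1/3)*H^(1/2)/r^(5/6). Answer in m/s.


r/H = 0.342 / 2.823 = 0.12115
r/H <= 0.15, so v = 0.96*(Q/H)^(1/3)
Q/H = 730.32
(Q/H)^(1/3) = 9.0054
v = 0.96 * 9.0054 = 8.6452 m/s

8.6452 m/s


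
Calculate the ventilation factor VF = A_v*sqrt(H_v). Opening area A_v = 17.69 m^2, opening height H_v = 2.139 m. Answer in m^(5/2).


sqrt(H_v) = 1.4625
VF = 17.69 * 1.4625 = 25.872 m^(5/2)

25.872 m^(5/2)


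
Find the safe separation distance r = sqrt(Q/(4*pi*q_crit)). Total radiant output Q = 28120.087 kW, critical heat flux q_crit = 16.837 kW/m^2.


4*pi*q_crit = 211.58
Q/(4*pi*q_crit) = 132.91
r = sqrt(132.91) = 11.528 m

11.528 m


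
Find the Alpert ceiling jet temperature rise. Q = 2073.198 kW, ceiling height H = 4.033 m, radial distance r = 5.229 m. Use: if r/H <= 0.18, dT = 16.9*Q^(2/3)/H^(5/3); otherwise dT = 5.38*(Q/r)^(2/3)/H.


r/H = 5.229 / 4.033 = 1.2966
r/H > 0.18, so dT = 5.38*(Q/r)^(2/3)/H
Q/r = 396.48
(Q/r)^(2/3) = 53.969
dT = 5.38 * 53.969 / 4.033 = 71.995 K

71.995 K


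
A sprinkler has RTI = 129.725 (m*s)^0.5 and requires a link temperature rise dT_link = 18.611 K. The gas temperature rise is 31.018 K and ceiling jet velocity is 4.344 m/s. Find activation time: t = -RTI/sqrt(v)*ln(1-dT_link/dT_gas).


dT_link/dT_gas = 0.60001
ln(1 - 0.60001) = -0.91631
t = -129.725 / sqrt(4.344) * -0.91631 = 57.032 s

57.032 s


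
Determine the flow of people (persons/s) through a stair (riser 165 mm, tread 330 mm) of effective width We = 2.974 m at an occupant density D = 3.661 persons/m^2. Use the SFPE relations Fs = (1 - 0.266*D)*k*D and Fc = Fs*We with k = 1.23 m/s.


1 - 0.266*D = 1 - 0.266*3.661 = 0.026174
Fs = 0.026174 * 1.23 * 3.661 = 0.11786 persons/(s*m)
Fc = 0.11786 * 2.974 = 0.35052 persons/s

0.35052 persons/s


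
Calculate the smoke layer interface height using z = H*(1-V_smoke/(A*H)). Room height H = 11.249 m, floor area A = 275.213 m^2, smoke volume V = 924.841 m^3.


V/(A*H) = 0.29873
1 - 0.29873 = 0.70127
z = 11.249 * 0.70127 = 7.8885 m

7.8885 m


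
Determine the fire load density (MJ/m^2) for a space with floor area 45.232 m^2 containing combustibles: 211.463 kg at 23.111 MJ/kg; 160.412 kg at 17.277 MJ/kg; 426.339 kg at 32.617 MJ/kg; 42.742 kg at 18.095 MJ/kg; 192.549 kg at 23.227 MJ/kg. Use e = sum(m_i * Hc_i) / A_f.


Total energy = 211.463*23.111 + 160.412*17.277 + 426.339*32.617 + 42.742*18.095 + 192.549*23.227
= 4887.121 + 2771.438 + 13905.90 + 773.4165 + 4472.336
= 26810.21 MJ
e = 26810.21 / 45.232 = 592.73 MJ/m^2

592.73 MJ/m^2


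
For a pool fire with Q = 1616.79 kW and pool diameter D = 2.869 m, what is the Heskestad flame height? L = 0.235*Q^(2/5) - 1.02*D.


Q^(2/5) = 19.207
0.235 * Q^(2/5) = 4.5137
1.02 * D = 2.9264
L = 1.5873 m

1.5873 m


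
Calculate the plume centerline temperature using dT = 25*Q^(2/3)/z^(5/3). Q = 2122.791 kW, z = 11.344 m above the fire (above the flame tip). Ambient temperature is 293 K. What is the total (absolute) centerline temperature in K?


Q^(2/3) = 165.17
z^(5/3) = 57.272
dT = 25 * 165.17 / 57.272 = 72.100 K
T = 293 + 72.100 = 365.10 K

365.10 K


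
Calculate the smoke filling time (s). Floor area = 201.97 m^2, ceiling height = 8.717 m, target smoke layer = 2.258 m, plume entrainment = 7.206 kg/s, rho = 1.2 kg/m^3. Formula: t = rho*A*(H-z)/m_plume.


H - z = 6.459 m
t = 1.2 * 201.97 * 6.459 / 7.206 = 217.24 s

217.24 s


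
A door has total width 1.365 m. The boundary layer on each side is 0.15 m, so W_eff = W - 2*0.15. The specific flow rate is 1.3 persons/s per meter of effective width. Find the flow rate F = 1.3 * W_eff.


W_eff = 1.365 - 0.30 = 1.065 m
F = 1.3 * 1.065 = 1.3845 persons/s

1.3845 persons/s


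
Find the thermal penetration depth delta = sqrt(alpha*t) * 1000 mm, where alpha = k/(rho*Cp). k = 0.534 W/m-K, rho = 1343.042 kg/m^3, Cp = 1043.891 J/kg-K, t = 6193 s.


alpha = 0.534 / (1343.042 * 1043.891) = 3.8089e-07 m^2/s
alpha * t = 0.0023588
delta = sqrt(0.0023588) * 1000 = 48.568 mm

48.568 mm


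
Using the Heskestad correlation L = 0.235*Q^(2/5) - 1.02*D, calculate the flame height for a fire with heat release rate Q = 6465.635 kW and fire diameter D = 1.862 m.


Q^(2/5) = 33.438
0.235 * Q^(2/5) = 7.8580
1.02 * D = 1.8992
L = 5.9588 m

5.9588 m


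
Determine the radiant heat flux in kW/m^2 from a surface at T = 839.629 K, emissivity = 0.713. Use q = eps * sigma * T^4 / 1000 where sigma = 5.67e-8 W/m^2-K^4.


T^4 = 4.9699e+11
q = 0.713 * 5.67e-8 * 4.9699e+11 / 1000 = 20.092 kW/m^2

20.092 kW/m^2


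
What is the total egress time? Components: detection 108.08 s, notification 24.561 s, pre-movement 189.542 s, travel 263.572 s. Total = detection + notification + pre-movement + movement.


Total = 108.08 + 24.561 + 189.542 + 263.572 = 585.755 s

585.755 s


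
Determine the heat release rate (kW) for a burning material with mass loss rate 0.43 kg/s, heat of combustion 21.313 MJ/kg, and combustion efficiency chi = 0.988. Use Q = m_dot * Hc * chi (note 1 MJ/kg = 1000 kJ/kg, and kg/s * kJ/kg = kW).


Hc = 21.313 MJ/kg = 21.313 * 1000 kJ/kg = 21313 kJ/kg
Q = 0.43 kg/s * 21313 kJ/kg * 0.988 = 9054.6 kW

9054.6 kW


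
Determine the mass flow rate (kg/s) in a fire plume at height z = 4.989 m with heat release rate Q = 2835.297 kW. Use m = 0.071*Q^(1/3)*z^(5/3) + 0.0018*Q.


Q^(1/3) = 14.154
z^(5/3) = 14.567
First term = 0.071 * 14.154 * 14.567 = 14.638
Second term = 0.0018 * 2835.297 = 5.1035
m = 19.741 kg/s

19.741 kg/s


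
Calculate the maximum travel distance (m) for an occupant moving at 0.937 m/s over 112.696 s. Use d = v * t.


d = 0.937 * 112.696 = 105.60 m

105.60 m


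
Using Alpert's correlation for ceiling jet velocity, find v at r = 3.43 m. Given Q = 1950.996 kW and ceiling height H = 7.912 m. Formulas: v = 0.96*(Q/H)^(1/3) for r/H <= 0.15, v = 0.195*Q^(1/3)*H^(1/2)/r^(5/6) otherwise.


r/H = 3.43 / 7.912 = 0.43352
r/H > 0.15, so v = 0.195*Q^(1/3)*H^(1/2)/r^(5/6)
Q^(1/3) = 12.495
H^(1/2) = 2.8128
r^(5/6) = 2.7930
v = 0.195 * 12.495 * 2.8128 / 2.7930 = 2.4539 m/s

2.4539 m/s


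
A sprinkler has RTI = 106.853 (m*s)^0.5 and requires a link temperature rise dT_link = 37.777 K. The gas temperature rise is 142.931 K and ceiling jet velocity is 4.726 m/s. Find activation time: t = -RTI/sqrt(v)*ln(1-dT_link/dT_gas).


dT_link/dT_gas = 0.26430
ln(1 - 0.26430) = -0.30694
t = -106.853 / sqrt(4.726) * -0.30694 = 15.086 s

15.086 s


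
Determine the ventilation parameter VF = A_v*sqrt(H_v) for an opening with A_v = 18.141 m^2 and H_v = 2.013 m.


sqrt(H_v) = 1.4188
VF = 18.141 * 1.4188 = 25.738 m^(5/2)

25.738 m^(5/2)


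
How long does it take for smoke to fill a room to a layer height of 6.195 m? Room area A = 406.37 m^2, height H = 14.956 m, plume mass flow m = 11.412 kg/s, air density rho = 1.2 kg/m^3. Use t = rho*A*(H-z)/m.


H - z = 8.761 m
t = 1.2 * 406.37 * 8.761 / 11.412 = 374.36 s

374.36 s


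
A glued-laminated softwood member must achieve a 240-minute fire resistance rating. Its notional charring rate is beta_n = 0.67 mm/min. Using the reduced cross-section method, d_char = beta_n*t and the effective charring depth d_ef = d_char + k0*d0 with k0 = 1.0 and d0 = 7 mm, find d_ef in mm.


d_char = 0.67 * 240 = 160.8 mm
d_ef = 160.8 + 1.0*7 = 167.8 mm

167.8 mm


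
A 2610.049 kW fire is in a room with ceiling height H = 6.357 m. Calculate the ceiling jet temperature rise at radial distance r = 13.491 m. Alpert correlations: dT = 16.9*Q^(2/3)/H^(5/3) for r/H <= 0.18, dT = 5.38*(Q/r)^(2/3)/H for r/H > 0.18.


r/H = 13.491 / 6.357 = 2.1222
r/H > 0.18, so dT = 5.38*(Q/r)^(2/3)/H
Q/r = 193.47
(Q/r)^(2/3) = 33.451
dT = 5.38 * 33.451 / 6.357 = 28.310 K

28.310 K


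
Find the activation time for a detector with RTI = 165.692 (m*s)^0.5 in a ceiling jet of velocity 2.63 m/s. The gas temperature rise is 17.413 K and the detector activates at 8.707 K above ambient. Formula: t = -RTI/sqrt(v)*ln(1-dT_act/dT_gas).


dT_act/dT_gas = 0.50003
ln(1 - 0.50003) = -0.69320
t = -165.692 / sqrt(2.63) * -0.69320 = 70.825 s

70.825 s


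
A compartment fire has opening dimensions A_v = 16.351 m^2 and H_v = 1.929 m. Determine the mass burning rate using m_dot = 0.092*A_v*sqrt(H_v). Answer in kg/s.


sqrt(H_v) = 1.3889
m_dot = 0.092 * 16.351 * 1.3889 = 2.0893 kg/s

2.0893 kg/s


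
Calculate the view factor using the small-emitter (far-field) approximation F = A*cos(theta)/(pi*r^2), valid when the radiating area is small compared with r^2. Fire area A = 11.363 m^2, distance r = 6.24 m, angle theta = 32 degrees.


cos(32 deg) = 0.84805
pi*r^2 = 122.33
F = 11.363 * 0.84805 / 122.33 = 0.078776

0.078776


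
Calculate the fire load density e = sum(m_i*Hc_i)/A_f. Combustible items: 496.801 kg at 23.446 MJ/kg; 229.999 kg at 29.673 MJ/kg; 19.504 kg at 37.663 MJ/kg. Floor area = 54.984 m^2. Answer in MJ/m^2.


Total energy = 496.801*23.446 + 229.999*29.673 + 19.504*37.663
= 11648.00 + 6824.760 + 734.5792
= 19207.34 MJ
e = 19207.34 / 54.984 = 349.33 MJ/m^2

349.33 MJ/m^2


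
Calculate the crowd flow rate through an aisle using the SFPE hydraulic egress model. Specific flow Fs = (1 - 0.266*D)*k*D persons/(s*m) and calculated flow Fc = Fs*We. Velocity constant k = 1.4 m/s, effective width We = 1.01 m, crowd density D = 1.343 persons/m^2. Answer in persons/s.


1 - 0.266*D = 1 - 0.266*1.343 = 0.64276
Fs = 0.64276 * 1.4 * 1.343 = 1.2085 persons/(s*m)
Fc = 1.2085 * 1.01 = 1.2206 persons/s

1.2206 persons/s


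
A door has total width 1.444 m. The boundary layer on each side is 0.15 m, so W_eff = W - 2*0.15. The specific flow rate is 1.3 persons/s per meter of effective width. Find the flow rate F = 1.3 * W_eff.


W_eff = 1.444 - 0.30 = 1.144 m
F = 1.3 * 1.144 = 1.4872 persons/s

1.4872 persons/s


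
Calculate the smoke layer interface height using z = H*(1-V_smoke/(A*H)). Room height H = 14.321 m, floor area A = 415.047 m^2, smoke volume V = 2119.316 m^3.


V/(A*H) = 0.35655
1 - 0.35655 = 0.64345
z = 14.321 * 0.64345 = 9.2148 m

9.2148 m


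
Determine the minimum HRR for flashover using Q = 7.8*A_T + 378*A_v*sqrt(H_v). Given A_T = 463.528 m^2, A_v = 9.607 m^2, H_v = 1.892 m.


7.8*A_T = 3615.5
sqrt(H_v) = 1.3755
378*A_v*sqrt(H_v) = 4995.1
Q = 3615.5 + 4995.1 = 8610.6 kW

8610.6 kW


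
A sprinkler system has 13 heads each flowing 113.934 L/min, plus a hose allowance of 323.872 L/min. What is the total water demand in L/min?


Sprinkler demand = 13 * 113.934 = 1481.142 L/min
Total = 1481.142 + 323.872 = 1805.014 L/min

1805.014 L/min


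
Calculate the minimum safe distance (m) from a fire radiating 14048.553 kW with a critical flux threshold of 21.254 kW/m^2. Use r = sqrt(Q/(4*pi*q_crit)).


4*pi*q_crit = 267.09
Q/(4*pi*q_crit) = 52.599
r = sqrt(52.599) = 7.2525 m

7.2525 m


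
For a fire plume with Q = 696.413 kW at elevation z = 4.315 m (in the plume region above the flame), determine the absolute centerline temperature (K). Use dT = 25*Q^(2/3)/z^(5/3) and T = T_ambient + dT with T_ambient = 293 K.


Q^(2/3) = 78.568
z^(5/3) = 11.437
dT = 25 * 78.568 / 11.437 = 171.74 K
T = 293 + 171.74 = 464.74 K

464.74 K


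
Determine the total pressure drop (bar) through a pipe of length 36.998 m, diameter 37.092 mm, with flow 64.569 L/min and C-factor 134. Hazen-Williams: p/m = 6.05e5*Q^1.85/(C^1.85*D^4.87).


Q^1.85 = 2231.2
C^1.85 = 8612.8
D^4.87 = 4.3893e+07
p/m = 0.0035708 bar/m
p_total = 0.0035708 * 36.998 = 0.13211 bar

0.13211 bar
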